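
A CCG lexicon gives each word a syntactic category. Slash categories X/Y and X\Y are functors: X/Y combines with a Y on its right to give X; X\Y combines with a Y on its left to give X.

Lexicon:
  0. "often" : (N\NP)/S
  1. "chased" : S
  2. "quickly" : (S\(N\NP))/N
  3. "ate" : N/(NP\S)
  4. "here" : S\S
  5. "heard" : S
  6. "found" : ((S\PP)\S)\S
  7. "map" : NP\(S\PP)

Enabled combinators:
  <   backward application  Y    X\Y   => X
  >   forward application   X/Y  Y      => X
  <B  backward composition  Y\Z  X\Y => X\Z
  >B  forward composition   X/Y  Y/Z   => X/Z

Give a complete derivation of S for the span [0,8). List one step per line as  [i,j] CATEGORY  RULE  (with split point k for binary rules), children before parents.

[0,1] (N\NP)/S  lex  "often"
[1,2] S  lex  "chased"
[0,2] N\NP  >  k=1
[2,3] (S\(N\NP))/N  lex  "quickly"
[3,4] N/(NP\S)  lex  "ate"
[4,5] S\S  lex  "here"
[5,6] S  lex  "heard"
[6,7] ((S\PP)\S)\S  lex  "found"
[5,7] (S\PP)\S  <  k=6
[7,8] NP\(S\PP)  lex  "map"
[5,8] NP\S  <B  k=7
[4,8] NP\S  <B  k=5
[3,8] N  >  k=4
[2,8] S\(N\NP)  >  k=3
[0,8] S  <  k=2

[0,8] S   <
  [0,2] N\NP   >
    [0,1] "often" : (N\NP)/S
    [1,2] "chased" : S
  [2,8] S\(N\NP)   >
    [2,3] "quickly" : (S\(N\NP))/N
    [3,8] N   >
      [3,4] "ate" : N/(NP\S)
      [4,8] NP\S   <B
        [4,5] "here" : S\S
        [5,8] NP\S   <B
          [5,7] (S\PP)\S   <
            [5,6] "heard" : S
            [6,7] "found" : ((S\PP)\S)\S
          [7,8] "map" : NP\(S\PP)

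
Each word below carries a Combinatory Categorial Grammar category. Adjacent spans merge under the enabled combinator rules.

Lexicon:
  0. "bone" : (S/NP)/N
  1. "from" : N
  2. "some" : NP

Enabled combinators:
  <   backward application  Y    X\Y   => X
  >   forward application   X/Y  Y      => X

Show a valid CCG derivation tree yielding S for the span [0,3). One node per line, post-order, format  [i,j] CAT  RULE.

[0,3] S   >
  [0,2] S/NP   >
    [0,1] "bone" : (S/NP)/N
    [1,2] "from" : N
  [2,3] "some" : NP

[0,1] (S/NP)/N  lex  "bone"
[1,2] N  lex  "from"
[0,2] S/NP  >  k=1
[2,3] NP  lex  "some"
[0,3] S  >  k=2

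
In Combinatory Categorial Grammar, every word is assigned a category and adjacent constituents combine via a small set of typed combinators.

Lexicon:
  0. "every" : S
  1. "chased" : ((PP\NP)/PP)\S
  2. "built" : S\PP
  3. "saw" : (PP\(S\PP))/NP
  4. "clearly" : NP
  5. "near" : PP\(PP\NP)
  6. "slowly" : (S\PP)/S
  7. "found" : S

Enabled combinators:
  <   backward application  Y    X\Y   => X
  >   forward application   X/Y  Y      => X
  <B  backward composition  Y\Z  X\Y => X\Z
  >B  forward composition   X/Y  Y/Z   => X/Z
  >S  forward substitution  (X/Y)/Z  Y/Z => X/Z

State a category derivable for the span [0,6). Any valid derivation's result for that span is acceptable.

PP

[0,8] S   <
  [0,6] PP   <
    [0,5] PP\NP   >
      [0,2] (PP\NP)/PP   <
        [0,1] "every" : S
        [1,2] "chased" : ((PP\NP)/PP)\S
      [2,5] PP   <
        [2,3] "built" : S\PP
        [3,5] PP\(S\PP)   >
          [3,4] "saw" : (PP\(S\PP))/NP
          [4,5] "clearly" : NP
    [5,6] "near" : PP\(PP\NP)
  [6,8] S\PP   >
    [6,7] "slowly" : (S\PP)/S
    [7,8] "found" : S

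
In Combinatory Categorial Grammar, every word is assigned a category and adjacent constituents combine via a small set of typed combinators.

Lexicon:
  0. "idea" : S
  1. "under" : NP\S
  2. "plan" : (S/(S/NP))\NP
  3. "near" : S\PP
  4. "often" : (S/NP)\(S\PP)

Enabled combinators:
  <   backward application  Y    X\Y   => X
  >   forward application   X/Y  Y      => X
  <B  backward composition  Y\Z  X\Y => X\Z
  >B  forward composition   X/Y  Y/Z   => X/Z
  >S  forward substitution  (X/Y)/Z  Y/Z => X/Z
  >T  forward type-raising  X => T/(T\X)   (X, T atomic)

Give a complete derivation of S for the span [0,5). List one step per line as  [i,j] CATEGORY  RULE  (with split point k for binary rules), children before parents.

[0,5] S   >
  [0,3] S/(S/NP)   <
    [0,2] NP   >
      [0,1] NP/(NP\S)   >T
        [0,1] "idea" : S
      [1,2] "under" : NP\S
    [2,3] "plan" : (S/(S/NP))\NP
  [3,5] S/NP   <
    [3,4] "near" : S\PP
    [4,5] "often" : (S/NP)\(S\PP)

[0,1] S  lex  "idea"
[0,1] NP/(NP\S)  >T
[1,2] NP\S  lex  "under"
[0,2] NP  >  k=1
[2,3] (S/(S/NP))\NP  lex  "plan"
[0,3] S/(S/NP)  <  k=2
[3,4] S\PP  lex  "near"
[4,5] (S/NP)\(S\PP)  lex  "often"
[3,5] S/NP  <  k=4
[0,5] S  >  k=3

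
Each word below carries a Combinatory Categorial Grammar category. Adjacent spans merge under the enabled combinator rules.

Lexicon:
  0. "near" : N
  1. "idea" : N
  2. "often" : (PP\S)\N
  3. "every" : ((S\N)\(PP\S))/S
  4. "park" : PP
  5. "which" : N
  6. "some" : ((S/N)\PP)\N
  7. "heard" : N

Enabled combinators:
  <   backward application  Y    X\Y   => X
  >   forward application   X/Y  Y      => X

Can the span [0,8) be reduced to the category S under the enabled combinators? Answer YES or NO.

[0,8] S   <
  [0,1] "near" : N
  [1,8] S\N   <
    [1,3] PP\S   <
      [1,2] "idea" : N
      [2,3] "often" : (PP\S)\N
    [3,8] (S\N)\(PP\S)   >
      [3,4] "every" : ((S\N)\(PP\S))/S
      [4,8] S   >
        [4,7] S/N   <
          [4,5] "park" : PP
          [5,7] (S/N)\PP   <
            [5,6] "which" : N
            [6,7] "some" : ((S/N)\PP)\N
        [7,8] "heard" : N

YES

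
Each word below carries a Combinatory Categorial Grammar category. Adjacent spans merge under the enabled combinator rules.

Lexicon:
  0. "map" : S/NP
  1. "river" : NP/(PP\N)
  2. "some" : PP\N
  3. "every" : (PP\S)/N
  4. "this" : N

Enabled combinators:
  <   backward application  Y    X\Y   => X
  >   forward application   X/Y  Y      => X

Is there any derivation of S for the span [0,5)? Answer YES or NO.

S/NP NP/(PP\N) PP\N (PP\S)/N N
CKY chart[0,5] = {PP}; S ∉ chart

NO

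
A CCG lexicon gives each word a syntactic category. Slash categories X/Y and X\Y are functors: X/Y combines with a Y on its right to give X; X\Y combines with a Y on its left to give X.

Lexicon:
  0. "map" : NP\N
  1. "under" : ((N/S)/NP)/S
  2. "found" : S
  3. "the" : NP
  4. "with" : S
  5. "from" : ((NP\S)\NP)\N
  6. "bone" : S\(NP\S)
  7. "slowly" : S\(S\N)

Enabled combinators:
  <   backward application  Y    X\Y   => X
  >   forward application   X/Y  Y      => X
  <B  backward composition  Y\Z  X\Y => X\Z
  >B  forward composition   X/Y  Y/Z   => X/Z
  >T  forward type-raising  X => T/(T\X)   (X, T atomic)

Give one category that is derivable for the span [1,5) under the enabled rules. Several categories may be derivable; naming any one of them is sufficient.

N

[0,8] S   <
  [0,7] S\N   <B
    [0,1] "map" : NP\N
    [1,7] S\NP   <B
      [1,6] (NP\S)\NP   <
        [1,5] N   >
          [1,4] N/S   >
            [1,3] (N/S)/NP   >
              [1,2] "under" : ((N/S)/NP)/S
              [2,3] "found" : S
            [3,4] "the" : NP
          [4,5] "with" : S
        [5,6] "from" : ((NP\S)\NP)\N
      [6,7] "bone" : S\(NP\S)
  [7,8] "slowly" : S\(S\N)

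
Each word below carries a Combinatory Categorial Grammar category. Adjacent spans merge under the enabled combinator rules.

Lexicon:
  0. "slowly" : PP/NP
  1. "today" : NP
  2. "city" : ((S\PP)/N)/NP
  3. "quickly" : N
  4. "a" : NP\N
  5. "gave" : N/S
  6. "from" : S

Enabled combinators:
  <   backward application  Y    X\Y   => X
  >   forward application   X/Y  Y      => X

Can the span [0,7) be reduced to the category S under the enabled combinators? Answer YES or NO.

YES

[0,7] S   <
  [0,2] PP   >
    [0,1] "slowly" : PP/NP
    [1,2] "today" : NP
  [2,7] S\PP   >
    [2,5] (S\PP)/N   >
      [2,3] "city" : ((S\PP)/N)/NP
      [3,5] NP   <
        [3,4] "quickly" : N
        [4,5] "a" : NP\N
    [5,7] N   >
      [5,6] "gave" : N/S
      [6,7] "from" : S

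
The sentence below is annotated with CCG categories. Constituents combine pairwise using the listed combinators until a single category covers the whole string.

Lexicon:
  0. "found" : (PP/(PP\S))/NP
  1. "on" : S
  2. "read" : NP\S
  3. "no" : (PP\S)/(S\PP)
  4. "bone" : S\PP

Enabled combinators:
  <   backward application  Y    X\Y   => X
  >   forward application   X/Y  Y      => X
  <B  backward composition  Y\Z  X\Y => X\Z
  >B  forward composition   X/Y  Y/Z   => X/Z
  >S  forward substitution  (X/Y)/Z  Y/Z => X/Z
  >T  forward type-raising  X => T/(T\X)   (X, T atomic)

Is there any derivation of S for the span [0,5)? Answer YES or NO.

(PP/(PP\S))/NP S NP\S (PP\S)/(S\PP) S\PP
CKY chart[0,5] = {N/(N\PP), NP/(NP\PP), PP, PP/(PP\PP), S/(S\PP)}; S ∉ chart

NO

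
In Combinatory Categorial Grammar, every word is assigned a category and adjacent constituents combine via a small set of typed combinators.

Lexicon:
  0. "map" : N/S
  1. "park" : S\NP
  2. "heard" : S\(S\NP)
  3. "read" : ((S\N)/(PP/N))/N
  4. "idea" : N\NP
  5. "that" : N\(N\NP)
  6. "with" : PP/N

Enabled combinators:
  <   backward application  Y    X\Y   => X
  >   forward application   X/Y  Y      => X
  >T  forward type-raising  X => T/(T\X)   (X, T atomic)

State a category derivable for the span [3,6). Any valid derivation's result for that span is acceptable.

(S\N)/(PP/N)

[0,7] S   <
  [0,3] N   >
    [0,1] "map" : N/S
    [1,3] S   <
      [1,2] "park" : S\NP
      [2,3] "heard" : S\(S\NP)
  [3,7] S\N   >
    [3,6] (S\N)/(PP/N)   >
      [3,4] "read" : ((S\N)/(PP/N))/N
      [4,6] N   <
        [4,5] "idea" : N\NP
        [5,6] "that" : N\(N\NP)
    [6,7] "with" : PP/N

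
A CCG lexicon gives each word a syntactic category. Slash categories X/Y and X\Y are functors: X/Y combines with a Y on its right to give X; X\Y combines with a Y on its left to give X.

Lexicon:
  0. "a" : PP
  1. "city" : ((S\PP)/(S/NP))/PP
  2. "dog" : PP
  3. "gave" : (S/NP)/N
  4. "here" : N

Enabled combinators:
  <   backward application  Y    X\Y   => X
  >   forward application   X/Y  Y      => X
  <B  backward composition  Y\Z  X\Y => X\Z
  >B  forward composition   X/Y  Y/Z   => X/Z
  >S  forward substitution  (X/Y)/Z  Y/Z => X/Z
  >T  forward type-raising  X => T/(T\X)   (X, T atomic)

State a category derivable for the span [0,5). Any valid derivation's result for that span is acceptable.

S

[0,5] S   <
  [0,1] "a" : PP
  [1,5] S\PP   >
    [1,3] (S\PP)/(S/NP)   >
      [1,2] "city" : ((S\PP)/(S/NP))/PP
      [2,3] "dog" : PP
    [3,5] S/NP   >
      [3,4] "gave" : (S/NP)/N
      [4,5] "here" : N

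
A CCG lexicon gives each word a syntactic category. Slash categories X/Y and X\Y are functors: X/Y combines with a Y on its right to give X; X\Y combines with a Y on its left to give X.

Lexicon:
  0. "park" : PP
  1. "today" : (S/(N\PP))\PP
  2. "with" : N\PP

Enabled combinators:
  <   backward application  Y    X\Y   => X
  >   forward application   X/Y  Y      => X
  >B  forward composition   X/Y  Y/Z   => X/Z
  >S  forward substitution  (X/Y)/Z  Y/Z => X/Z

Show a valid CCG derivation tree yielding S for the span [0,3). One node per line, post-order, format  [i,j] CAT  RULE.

[0,3] S   >
  [0,2] S/(N\PP)   <
    [0,1] "park" : PP
    [1,2] "today" : (S/(N\PP))\PP
  [2,3] "with" : N\PP

[0,1] PP  lex  "park"
[1,2] (S/(N\PP))\PP  lex  "today"
[0,2] S/(N\PP)  <  k=1
[2,3] N\PP  lex  "with"
[0,3] S  >  k=2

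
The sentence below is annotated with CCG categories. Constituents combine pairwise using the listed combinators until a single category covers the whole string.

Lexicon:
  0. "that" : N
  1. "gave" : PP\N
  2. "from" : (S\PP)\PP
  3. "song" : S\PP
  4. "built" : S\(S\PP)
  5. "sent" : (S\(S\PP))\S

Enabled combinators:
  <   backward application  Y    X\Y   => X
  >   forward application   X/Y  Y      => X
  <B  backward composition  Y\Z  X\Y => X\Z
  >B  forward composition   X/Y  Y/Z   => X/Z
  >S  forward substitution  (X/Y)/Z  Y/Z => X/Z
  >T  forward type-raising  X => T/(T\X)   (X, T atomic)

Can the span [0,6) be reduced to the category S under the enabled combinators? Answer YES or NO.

[0,6] S   <
  [0,3] S\PP   <
    [0,2] PP   <
      [0,1] "that" : N
      [1,2] "gave" : PP\N
    [2,3] "from" : (S\PP)\PP
  [3,6] S\(S\PP)   <
    [3,5] S   <
      [3,4] "song" : S\PP
      [4,5] "built" : S\(S\PP)
    [5,6] "sent" : (S\(S\PP))\S

YES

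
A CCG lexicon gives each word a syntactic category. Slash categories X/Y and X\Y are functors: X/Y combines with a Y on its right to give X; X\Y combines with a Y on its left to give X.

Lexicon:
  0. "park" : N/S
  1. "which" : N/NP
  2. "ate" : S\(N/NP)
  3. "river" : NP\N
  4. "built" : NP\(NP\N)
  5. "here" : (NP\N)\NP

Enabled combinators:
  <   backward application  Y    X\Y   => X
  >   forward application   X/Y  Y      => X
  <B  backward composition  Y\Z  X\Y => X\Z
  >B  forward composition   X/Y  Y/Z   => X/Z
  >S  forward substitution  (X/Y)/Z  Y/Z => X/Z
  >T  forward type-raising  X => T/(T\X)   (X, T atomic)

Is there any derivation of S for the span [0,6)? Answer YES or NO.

NO

N/S N/NP S\(N/NP) NP\N NP\(NP\N) (NP\N)\NP
CKY chart[0,6] = {N/(N\NP), NP, NP/(NP\NP), PP/(PP\NP), S/(S\NP)}; S ∉ chart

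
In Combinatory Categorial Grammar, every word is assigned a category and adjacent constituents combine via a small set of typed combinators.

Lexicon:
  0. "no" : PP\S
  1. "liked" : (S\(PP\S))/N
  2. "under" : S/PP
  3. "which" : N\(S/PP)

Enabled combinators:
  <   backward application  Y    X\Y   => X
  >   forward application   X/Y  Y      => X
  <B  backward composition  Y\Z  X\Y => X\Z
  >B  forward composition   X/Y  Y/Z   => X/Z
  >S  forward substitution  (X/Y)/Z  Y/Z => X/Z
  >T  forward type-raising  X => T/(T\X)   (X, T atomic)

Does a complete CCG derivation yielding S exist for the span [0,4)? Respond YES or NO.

[0,4] S   <
  [0,1] "no" : PP\S
  [1,4] S\(PP\S)   >
    [1,2] "liked" : (S\(PP\S))/N
    [2,4] N   <
      [2,3] "under" : S/PP
      [3,4] "which" : N\(S/PP)

YES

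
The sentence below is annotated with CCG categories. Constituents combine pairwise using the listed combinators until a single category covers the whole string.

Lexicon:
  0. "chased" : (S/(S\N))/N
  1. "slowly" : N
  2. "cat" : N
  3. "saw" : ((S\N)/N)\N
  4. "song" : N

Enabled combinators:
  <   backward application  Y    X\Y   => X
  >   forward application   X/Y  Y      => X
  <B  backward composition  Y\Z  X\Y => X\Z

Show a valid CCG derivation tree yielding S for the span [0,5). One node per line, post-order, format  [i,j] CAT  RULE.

[0,1] (S/(S\N))/N  lex  "chased"
[1,2] N  lex  "slowly"
[0,2] S/(S\N)  >  k=1
[2,3] N  lex  "cat"
[3,4] ((S\N)/N)\N  lex  "saw"
[2,4] (S\N)/N  <  k=3
[4,5] N  lex  "song"
[2,5] S\N  >  k=4
[0,5] S  >  k=2

[0,5] S   >
  [0,2] S/(S\N)   >
    [0,1] "chased" : (S/(S\N))/N
    [1,2] "slowly" : N
  [2,5] S\N   >
    [2,4] (S\N)/N   <
      [2,3] "cat" : N
      [3,4] "saw" : ((S\N)/N)\N
    [4,5] "song" : N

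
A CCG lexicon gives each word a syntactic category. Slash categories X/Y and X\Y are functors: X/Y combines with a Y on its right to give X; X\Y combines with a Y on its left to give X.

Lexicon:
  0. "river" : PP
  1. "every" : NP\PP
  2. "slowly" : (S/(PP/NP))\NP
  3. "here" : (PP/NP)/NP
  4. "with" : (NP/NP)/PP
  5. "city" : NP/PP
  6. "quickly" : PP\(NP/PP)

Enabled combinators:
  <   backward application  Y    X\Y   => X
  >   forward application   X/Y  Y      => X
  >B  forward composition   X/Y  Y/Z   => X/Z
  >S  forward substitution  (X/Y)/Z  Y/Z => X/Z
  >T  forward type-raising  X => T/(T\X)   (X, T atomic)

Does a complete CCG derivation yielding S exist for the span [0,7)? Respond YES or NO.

[0,7] S   >
  [0,3] S/(PP/NP)   <
    [0,2] NP   >
      [0,1] NP/(NP\PP)   >T
        [0,1] "river" : PP
      [1,2] "every" : NP\PP
    [2,3] "slowly" : (S/(PP/NP))\NP
  [3,7] PP/NP   >S
    [3,4] "here" : (PP/NP)/NP
    [4,7] NP/NP   >
      [4,5] "with" : (NP/NP)/PP
      [5,7] PP   <
        [5,6] "city" : NP/PP
        [6,7] "quickly" : PP\(NP/PP)

YES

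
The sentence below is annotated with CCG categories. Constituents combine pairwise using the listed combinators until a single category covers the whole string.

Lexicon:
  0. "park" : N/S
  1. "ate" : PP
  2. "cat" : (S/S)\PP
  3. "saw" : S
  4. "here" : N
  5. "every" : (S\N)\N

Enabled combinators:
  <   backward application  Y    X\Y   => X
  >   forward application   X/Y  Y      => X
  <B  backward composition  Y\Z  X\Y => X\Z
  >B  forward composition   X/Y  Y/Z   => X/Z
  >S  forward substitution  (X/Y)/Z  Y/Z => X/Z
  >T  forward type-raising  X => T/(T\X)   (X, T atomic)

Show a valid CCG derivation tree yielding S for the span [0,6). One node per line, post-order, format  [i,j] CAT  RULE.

[0,1] N/S  lex  "park"
[1,2] PP  lex  "ate"
[2,3] (S/S)\PP  lex  "cat"
[1,3] S/S  <  k=2
[0,3] N/S  >B  k=1
[3,4] S  lex  "saw"
[0,4] N  >  k=3
[4,5] N  lex  "here"
[5,6] (S\N)\N  lex  "every"
[4,6] S\N  <  k=5
[0,6] S  <  k=4

[0,6] S   <
  [0,4] N   >
    [0,3] N/S   >B
      [0,1] "park" : N/S
      [1,3] S/S   <
        [1,2] "ate" : PP
        [2,3] "cat" : (S/S)\PP
    [3,4] "saw" : S
  [4,6] S\N   <
    [4,5] "here" : N
    [5,6] "every" : (S\N)\N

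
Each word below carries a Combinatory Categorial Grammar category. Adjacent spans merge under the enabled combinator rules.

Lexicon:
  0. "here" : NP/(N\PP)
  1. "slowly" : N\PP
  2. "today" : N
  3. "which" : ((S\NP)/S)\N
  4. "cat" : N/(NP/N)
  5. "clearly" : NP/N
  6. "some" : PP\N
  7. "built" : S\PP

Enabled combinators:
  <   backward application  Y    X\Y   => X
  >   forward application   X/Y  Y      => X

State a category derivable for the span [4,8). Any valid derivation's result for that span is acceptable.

S

[0,8] S   <
  [0,2] NP   >
    [0,1] "here" : NP/(N\PP)
    [1,2] "slowly" : N\PP
  [2,8] S\NP   >
    [2,4] (S\NP)/S   <
      [2,3] "today" : N
      [3,4] "which" : ((S\NP)/S)\N
    [4,8] S   <
      [4,7] PP   <
        [4,6] N   >
          [4,5] "cat" : N/(NP/N)
          [5,6] "clearly" : NP/N
        [6,7] "some" : PP\N
      [7,8] "built" : S\PP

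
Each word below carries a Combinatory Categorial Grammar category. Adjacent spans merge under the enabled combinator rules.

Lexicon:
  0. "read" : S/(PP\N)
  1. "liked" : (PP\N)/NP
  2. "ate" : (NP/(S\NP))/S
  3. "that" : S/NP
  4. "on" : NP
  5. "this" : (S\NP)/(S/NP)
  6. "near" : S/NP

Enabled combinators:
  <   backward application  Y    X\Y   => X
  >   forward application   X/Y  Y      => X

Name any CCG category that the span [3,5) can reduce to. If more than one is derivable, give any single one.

[0,7] S   >
  [0,1] "read" : S/(PP\N)
  [1,7] PP\N   >
    [1,2] "liked" : (PP\N)/NP
    [2,7] NP   >
      [2,5] NP/(S\NP)   >
        [2,3] "ate" : (NP/(S\NP))/S
        [3,5] S   >
          [3,4] "that" : S/NP
          [4,5] "on" : NP
      [5,7] S\NP   >
        [5,6] "this" : (S\NP)/(S/NP)
        [6,7] "near" : S/NP

S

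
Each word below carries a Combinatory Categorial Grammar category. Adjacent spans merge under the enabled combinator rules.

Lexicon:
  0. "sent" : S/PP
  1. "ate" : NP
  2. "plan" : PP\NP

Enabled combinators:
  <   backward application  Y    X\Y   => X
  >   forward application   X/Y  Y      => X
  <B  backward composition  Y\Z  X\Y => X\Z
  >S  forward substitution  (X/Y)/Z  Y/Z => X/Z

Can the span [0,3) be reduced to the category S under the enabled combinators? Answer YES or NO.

YES

[0,3] S   >
  [0,1] "sent" : S/PP
  [1,3] PP   <
    [1,2] "ate" : NP
    [2,3] "plan" : PP\NP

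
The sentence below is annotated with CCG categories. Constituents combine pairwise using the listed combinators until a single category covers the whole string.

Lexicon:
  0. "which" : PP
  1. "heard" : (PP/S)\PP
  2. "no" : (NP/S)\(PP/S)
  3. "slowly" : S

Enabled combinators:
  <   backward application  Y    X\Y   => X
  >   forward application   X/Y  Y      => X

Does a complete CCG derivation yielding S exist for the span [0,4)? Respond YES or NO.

NO

PP (PP/S)\PP (NP/S)\(PP/S) S
CKY chart[0,4] = {NP}; S ∉ chart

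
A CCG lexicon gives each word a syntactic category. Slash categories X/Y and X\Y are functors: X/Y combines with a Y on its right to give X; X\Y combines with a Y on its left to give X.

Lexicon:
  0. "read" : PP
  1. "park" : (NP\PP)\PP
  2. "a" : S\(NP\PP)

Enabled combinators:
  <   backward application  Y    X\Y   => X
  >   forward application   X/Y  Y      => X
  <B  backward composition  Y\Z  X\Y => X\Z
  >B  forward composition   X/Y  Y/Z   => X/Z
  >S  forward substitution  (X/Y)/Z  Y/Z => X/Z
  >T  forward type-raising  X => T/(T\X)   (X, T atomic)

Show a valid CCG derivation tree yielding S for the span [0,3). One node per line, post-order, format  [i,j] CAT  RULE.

[0,1] PP  lex  "read"
[1,2] (NP\PP)\PP  lex  "park"
[2,3] S\(NP\PP)  lex  "a"
[1,3] S\PP  <B  k=2
[0,3] S  <  k=1

[0,3] S   <
  [0,1] "read" : PP
  [1,3] S\PP   <B
    [1,2] "park" : (NP\PP)\PP
    [2,3] "a" : S\(NP\PP)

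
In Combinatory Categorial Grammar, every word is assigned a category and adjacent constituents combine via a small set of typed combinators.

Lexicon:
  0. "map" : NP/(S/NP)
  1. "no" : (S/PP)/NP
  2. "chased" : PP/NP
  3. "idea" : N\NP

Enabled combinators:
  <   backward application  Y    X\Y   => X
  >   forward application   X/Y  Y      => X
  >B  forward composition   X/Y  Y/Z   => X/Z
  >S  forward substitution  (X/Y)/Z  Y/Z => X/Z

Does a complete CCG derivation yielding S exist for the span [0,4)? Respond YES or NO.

NO

NP/(S/NP) (S/PP)/NP PP/NP N\NP
CKY chart[0,4] = {N}; S ∉ chart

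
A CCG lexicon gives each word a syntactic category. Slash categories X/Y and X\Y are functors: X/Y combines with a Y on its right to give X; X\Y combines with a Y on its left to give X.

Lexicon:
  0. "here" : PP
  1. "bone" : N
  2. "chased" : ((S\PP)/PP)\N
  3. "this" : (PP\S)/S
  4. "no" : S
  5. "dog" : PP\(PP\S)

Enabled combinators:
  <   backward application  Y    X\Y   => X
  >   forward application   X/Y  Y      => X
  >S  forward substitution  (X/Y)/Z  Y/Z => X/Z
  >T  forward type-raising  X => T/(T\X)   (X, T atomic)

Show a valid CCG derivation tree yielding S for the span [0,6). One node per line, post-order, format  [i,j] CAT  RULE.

[0,1] PP  lex  "here"
[0,1] S/(S\PP)  >T
[1,2] N  lex  "bone"
[2,3] ((S\PP)/PP)\N  lex  "chased"
[1,3] (S\PP)/PP  <  k=2
[3,4] (PP\S)/S  lex  "this"
[4,5] S  lex  "no"
[3,5] PP\S  >  k=4
[5,6] PP\(PP\S)  lex  "dog"
[3,6] PP  <  k=5
[1,6] S\PP  >  k=3
[0,6] S  >  k=1

[0,6] S   >
  [0,1] S/(S\PP)   >T
    [0,1] "here" : PP
  [1,6] S\PP   >
    [1,3] (S\PP)/PP   <
      [1,2] "bone" : N
      [2,3] "chased" : ((S\PP)/PP)\N
    [3,6] PP   <
      [3,5] PP\S   >
        [3,4] "this" : (PP\S)/S
        [4,5] "no" : S
      [5,6] "dog" : PP\(PP\S)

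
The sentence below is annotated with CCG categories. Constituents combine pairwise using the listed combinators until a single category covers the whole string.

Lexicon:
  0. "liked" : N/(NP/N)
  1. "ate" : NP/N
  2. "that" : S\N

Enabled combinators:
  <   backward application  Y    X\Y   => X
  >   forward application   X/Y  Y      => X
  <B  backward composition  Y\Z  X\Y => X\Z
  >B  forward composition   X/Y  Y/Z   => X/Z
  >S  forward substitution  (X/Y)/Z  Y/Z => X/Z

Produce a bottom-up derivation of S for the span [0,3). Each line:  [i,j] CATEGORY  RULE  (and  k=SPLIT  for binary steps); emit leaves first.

[0,1] N/(NP/N)  lex  "liked"
[1,2] NP/N  lex  "ate"
[0,2] N  >  k=1
[2,3] S\N  lex  "that"
[0,3] S  <  k=2

[0,3] S   <
  [0,2] N   >
    [0,1] "liked" : N/(NP/N)
    [1,2] "ate" : NP/N
  [2,3] "that" : S\N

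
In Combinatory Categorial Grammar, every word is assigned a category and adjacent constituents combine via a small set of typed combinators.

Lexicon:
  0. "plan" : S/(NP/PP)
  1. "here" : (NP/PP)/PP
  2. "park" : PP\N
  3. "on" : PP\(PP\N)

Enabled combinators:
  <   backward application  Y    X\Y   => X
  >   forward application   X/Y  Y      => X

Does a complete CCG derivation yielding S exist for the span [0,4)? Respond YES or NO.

[0,4] S   >
  [0,1] "plan" : S/(NP/PP)
  [1,4] NP/PP   >
    [1,2] "here" : (NP/PP)/PP
    [2,4] PP   <
      [2,3] "park" : PP\N
      [3,4] "on" : PP\(PP\N)

YES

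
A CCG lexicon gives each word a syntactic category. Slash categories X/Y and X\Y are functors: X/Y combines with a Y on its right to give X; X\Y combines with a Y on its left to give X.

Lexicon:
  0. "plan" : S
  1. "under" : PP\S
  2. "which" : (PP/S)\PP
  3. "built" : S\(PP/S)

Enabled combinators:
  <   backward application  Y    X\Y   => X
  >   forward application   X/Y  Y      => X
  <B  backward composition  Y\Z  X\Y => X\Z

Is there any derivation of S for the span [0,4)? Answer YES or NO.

[0,4] S   <
  [0,3] PP/S   <
    [0,2] PP   <
      [0,1] "plan" : S
      [1,2] "under" : PP\S
    [2,3] "which" : (PP/S)\PP
  [3,4] "built" : S\(PP/S)

YES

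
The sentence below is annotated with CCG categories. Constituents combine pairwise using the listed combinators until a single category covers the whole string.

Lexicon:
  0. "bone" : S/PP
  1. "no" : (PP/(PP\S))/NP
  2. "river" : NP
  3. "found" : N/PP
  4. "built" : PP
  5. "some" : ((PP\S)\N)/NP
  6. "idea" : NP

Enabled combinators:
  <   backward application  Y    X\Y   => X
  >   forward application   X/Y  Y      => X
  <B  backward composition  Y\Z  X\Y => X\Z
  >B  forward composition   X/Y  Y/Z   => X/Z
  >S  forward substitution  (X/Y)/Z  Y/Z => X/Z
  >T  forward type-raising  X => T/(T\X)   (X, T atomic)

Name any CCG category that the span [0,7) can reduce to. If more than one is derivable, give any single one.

S

[0,7] S   >
  [0,1] "bone" : S/PP
  [1,7] PP   >
    [1,3] PP/(PP\S)   >
      [1,2] "no" : (PP/(PP\S))/NP
      [2,3] "river" : NP
    [3,7] PP\S   <
      [3,5] N   >
        [3,4] "found" : N/PP
        [4,5] "built" : PP
      [5,7] (PP\S)\N   >
        [5,6] "some" : ((PP\S)\N)/NP
        [6,7] "idea" : NP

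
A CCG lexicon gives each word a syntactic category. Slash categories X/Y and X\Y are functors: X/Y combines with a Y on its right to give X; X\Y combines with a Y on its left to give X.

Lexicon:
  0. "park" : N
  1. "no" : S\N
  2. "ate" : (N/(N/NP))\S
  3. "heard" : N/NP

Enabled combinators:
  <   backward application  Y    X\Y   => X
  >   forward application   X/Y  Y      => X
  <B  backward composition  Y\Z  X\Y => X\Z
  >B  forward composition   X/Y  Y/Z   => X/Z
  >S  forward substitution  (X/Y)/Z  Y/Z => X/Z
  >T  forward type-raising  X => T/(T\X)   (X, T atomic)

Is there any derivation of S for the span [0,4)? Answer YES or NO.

NO

N S\N (N/(N/NP))\S N/NP
CKY chart[0,4] = {N, N/(N\N), NP/(NP\N), PP/(PP\N), S/(S\N)}; S ∉ chart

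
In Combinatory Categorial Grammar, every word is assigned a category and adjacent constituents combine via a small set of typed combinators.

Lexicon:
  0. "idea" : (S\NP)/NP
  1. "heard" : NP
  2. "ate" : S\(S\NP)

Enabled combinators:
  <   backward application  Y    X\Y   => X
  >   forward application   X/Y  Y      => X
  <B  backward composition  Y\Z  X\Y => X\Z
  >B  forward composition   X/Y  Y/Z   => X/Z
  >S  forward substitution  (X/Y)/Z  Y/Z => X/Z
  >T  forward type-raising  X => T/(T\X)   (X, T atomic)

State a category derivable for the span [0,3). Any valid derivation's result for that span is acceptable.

[0,3] S   <
  [0,2] S\NP   >
    [0,1] "idea" : (S\NP)/NP
    [1,2] "heard" : NP
  [2,3] "ate" : S\(S\NP)

S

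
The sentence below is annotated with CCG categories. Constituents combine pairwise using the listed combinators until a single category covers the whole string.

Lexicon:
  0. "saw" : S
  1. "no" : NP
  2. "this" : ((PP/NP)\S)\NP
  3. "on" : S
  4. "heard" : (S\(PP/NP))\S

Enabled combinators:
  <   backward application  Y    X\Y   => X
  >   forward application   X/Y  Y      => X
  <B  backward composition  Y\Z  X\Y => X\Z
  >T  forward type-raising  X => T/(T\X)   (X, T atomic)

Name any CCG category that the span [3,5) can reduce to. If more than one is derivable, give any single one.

S\(PP/NP)

[0,5] S   <
  [0,3] PP/NP   <
    [0,1] "saw" : S
    [1,3] (PP/NP)\S   <
      [1,2] "no" : NP
      [2,3] "this" : ((PP/NP)\S)\NP
  [3,5] S\(PP/NP)   <
    [3,4] "on" : S
    [4,5] "heard" : (S\(PP/NP))\S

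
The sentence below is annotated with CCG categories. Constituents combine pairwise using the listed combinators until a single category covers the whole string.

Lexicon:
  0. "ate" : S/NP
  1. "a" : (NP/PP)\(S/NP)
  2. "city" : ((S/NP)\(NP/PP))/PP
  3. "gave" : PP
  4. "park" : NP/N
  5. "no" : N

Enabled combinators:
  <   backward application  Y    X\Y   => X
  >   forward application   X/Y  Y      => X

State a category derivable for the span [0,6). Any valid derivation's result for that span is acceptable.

[0,6] S   >
  [0,4] S/NP   <
    [0,2] NP/PP   <
      [0,1] "ate" : S/NP
      [1,2] "a" : (NP/PP)\(S/NP)
    [2,4] (S/NP)\(NP/PP)   >
      [2,3] "city" : ((S/NP)\(NP/PP))/PP
      [3,4] "gave" : PP
  [4,6] NP   >
    [4,5] "park" : NP/N
    [5,6] "no" : N

S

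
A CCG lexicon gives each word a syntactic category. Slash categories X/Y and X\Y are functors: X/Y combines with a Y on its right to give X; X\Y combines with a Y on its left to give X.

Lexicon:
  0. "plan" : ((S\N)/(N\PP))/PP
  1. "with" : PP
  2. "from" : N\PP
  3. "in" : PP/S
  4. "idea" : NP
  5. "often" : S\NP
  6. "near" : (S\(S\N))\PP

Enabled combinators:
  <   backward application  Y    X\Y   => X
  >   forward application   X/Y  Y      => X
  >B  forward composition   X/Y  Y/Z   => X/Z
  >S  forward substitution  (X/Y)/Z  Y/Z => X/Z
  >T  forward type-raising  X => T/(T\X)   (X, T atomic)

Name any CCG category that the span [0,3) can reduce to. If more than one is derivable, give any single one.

S\N

[0,7] S   <
  [0,3] S\N   >
    [0,2] (S\N)/(N\PP)   >
      [0,1] "plan" : ((S\N)/(N\PP))/PP
      [1,2] "with" : PP
    [2,3] "from" : N\PP
  [3,7] S\(S\N)   <
    [3,6] PP   >
      [3,4] "in" : PP/S
      [4,6] S   >
        [4,5] S/(S\NP)   >T
          [4,5] "idea" : NP
        [5,6] "often" : S\NP
    [6,7] "near" : (S\(S\N))\PP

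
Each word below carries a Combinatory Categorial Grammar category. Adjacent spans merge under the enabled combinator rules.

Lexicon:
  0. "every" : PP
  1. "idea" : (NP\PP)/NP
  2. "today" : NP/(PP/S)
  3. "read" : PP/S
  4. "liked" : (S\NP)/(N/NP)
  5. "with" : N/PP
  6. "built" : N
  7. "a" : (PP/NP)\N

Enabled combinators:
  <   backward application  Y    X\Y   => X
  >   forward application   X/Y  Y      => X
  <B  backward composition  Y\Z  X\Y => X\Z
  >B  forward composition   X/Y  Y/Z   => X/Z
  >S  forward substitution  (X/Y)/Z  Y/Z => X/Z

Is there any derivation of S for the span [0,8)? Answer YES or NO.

YES

[0,8] S   <
  [0,1] "every" : PP
  [1,8] S\PP   <B
    [1,4] NP\PP   >
      [1,2] "idea" : (NP\PP)/NP
      [2,4] NP   >
        [2,3] "today" : NP/(PP/S)
        [3,4] "read" : PP/S
    [4,8] S\NP   >
      [4,5] "liked" : (S\NP)/(N/NP)
      [5,8] N/NP   >B
        [5,6] "with" : N/PP
        [6,8] PP/NP   <
          [6,7] "built" : N
          [7,8] "a" : (PP/NP)\N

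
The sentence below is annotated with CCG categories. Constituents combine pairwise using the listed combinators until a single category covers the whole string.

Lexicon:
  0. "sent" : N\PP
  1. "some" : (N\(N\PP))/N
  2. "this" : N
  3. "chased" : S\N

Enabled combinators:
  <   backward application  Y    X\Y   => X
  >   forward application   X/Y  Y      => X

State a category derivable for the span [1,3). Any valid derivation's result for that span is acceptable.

N\(N\PP)

[0,4] S   <
  [0,3] N   <
    [0,1] "sent" : N\PP
    [1,3] N\(N\PP)   >
      [1,2] "some" : (N\(N\PP))/N
      [2,3] "this" : N
  [3,4] "chased" : S\N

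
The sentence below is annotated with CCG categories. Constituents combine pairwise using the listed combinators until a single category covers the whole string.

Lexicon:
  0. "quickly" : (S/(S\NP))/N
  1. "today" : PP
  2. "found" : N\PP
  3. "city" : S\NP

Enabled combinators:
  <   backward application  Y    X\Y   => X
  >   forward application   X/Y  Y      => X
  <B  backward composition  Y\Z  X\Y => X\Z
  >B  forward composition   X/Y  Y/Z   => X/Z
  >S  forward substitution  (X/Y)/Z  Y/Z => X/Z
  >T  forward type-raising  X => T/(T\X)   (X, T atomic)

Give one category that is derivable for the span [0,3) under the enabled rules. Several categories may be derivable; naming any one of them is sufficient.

[0,4] S   >
  [0,3] S/(S\NP)   >
    [0,1] "quickly" : (S/(S\NP))/N
    [1,3] N   <
      [1,2] "today" : PP
      [2,3] "found" : N\PP
  [3,4] "city" : S\NP

S/(S\NP)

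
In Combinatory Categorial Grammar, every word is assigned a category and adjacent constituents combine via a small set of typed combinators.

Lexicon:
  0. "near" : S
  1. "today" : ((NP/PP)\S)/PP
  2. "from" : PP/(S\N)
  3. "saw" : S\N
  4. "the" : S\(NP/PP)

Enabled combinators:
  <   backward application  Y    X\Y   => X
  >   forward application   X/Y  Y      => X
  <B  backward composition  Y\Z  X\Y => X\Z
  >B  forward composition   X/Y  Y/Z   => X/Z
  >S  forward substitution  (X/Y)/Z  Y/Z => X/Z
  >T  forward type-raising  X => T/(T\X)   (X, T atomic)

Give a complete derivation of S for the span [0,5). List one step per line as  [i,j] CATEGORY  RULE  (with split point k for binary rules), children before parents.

[0,1] S  lex  "near"
[1,2] ((NP/PP)\S)/PP  lex  "today"
[2,3] PP/(S\N)  lex  "from"
[3,4] S\N  lex  "saw"
[2,4] PP  >  k=3
[1,4] (NP/PP)\S  >  k=2
[0,4] NP/PP  <  k=1
[4,5] S\(NP/PP)  lex  "the"
[0,5] S  <  k=4

[0,5] S   <
  [0,4] NP/PP   <
    [0,1] "near" : S
    [1,4] (NP/PP)\S   >
      [1,2] "today" : ((NP/PP)\S)/PP
      [2,4] PP   >
        [2,3] "from" : PP/(S\N)
        [3,4] "saw" : S\N
  [4,5] "the" : S\(NP/PP)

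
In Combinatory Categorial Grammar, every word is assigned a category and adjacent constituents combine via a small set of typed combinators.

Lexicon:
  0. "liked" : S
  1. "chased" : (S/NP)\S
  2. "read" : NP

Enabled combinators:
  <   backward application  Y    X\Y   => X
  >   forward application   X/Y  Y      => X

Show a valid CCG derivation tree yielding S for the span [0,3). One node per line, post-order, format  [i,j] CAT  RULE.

[0,3] S   >
  [0,2] S/NP   <
    [0,1] "liked" : S
    [1,2] "chased" : (S/NP)\S
  [2,3] "read" : NP

[0,1] S  lex  "liked"
[1,2] (S/NP)\S  lex  "chased"
[0,2] S/NP  <  k=1
[2,3] NP  lex  "read"
[0,3] S  >  k=2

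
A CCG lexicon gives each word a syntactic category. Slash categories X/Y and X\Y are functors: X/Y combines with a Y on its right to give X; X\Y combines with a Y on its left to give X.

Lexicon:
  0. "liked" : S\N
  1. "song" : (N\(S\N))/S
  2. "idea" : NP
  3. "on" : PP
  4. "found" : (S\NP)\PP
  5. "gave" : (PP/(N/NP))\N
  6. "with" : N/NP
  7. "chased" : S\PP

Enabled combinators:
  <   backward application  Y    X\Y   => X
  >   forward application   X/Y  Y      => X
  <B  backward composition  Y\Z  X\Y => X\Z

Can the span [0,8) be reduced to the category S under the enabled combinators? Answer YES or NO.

[0,8] S   <
  [0,7] PP   >
    [0,6] PP/(N/NP)   <
      [0,5] N   <
        [0,1] "liked" : S\N
        [1,5] N\(S\N)   >
          [1,2] "song" : (N\(S\N))/S
          [2,5] S   <
            [2,3] "idea" : NP
            [3,5] S\NP   <
              [3,4] "on" : PP
              [4,5] "found" : (S\NP)\PP
      [5,6] "gave" : (PP/(N/NP))\N
    [6,7] "with" : N/NP
  [7,8] "chased" : S\PP

YES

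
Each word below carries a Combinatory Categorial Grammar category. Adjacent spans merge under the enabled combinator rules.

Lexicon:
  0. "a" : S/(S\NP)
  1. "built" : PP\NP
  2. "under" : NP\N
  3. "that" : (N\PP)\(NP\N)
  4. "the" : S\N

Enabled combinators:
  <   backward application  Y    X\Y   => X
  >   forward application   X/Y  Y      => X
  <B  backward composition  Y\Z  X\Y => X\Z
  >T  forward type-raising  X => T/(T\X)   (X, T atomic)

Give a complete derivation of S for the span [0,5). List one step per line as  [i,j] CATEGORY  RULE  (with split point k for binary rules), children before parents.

[0,5] S   >
  [0,1] "a" : S/(S\NP)
  [1,5] S\NP   <B
    [1,2] "built" : PP\NP
    [2,5] S\PP   <B
      [2,4] N\PP   <
        [2,3] "under" : NP\N
        [3,4] "that" : (N\PP)\(NP\N)
      [4,5] "the" : S\N

[0,1] S/(S\NP)  lex  "a"
[1,2] PP\NP  lex  "built"
[2,3] NP\N  lex  "under"
[3,4] (N\PP)\(NP\N)  lex  "that"
[2,4] N\PP  <  k=3
[4,5] S\N  lex  "the"
[2,5] S\PP  <B  k=4
[1,5] S\NP  <B  k=2
[0,5] S  >  k=1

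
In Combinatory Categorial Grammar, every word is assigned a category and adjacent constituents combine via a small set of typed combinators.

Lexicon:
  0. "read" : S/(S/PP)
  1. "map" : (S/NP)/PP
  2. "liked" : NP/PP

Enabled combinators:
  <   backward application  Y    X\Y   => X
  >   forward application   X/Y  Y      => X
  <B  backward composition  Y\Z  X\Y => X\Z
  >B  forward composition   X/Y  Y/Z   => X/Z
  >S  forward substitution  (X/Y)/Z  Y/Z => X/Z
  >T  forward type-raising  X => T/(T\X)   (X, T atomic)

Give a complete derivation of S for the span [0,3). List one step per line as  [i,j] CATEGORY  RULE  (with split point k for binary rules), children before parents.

[0,3] S   >
  [0,1] "read" : S/(S/PP)
  [1,3] S/PP   >S
    [1,2] "map" : (S/NP)/PP
    [2,3] "liked" : NP/PP

[0,1] S/(S/PP)  lex  "read"
[1,2] (S/NP)/PP  lex  "map"
[2,3] NP/PP  lex  "liked"
[1,3] S/PP  >S  k=2
[0,3] S  >  k=1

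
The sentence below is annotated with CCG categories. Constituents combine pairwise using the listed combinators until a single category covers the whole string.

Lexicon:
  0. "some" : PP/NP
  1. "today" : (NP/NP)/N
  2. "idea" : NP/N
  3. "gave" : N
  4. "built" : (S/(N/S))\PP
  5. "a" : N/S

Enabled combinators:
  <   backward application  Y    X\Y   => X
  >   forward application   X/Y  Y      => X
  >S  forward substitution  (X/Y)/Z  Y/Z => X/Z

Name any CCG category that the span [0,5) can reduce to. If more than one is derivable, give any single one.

S/(N/S)

[0,6] S   >
  [0,5] S/(N/S)   <
    [0,4] PP   >
      [0,1] "some" : PP/NP
      [1,4] NP   >
        [1,3] NP/N   >S
          [1,2] "today" : (NP/NP)/N
          [2,3] "idea" : NP/N
        [3,4] "gave" : N
    [4,5] "built" : (S/(N/S))\PP
  [5,6] "a" : N/S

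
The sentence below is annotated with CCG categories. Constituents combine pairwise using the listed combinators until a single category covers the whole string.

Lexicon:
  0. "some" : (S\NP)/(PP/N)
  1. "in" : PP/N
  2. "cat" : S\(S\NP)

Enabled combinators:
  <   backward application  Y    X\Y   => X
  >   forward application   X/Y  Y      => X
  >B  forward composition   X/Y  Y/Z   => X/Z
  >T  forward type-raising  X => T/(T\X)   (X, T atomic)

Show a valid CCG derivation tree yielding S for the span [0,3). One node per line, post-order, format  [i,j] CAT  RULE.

[0,3] S   <
  [0,2] S\NP   >
    [0,1] "some" : (S\NP)/(PP/N)
    [1,2] "in" : PP/N
  [2,3] "cat" : S\(S\NP)

[0,1] (S\NP)/(PP/N)  lex  "some"
[1,2] PP/N  lex  "in"
[0,2] S\NP  >  k=1
[2,3] S\(S\NP)  lex  "cat"
[0,3] S  <  k=2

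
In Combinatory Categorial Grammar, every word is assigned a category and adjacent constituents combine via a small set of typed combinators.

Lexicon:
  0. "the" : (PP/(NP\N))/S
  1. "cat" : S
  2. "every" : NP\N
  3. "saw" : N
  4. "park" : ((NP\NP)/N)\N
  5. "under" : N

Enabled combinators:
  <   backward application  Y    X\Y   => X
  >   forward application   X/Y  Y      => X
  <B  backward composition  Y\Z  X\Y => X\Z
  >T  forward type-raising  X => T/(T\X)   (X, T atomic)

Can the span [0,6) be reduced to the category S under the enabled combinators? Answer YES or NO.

NO

(PP/(NP\N))/S S NP\N N ((NP\NP)/N)\N N
CKY chart[0,6] = {N/(N\PP), NP/(NP\PP), PP, PP/(PP\PP), S/(S\PP)}; S ∉ chart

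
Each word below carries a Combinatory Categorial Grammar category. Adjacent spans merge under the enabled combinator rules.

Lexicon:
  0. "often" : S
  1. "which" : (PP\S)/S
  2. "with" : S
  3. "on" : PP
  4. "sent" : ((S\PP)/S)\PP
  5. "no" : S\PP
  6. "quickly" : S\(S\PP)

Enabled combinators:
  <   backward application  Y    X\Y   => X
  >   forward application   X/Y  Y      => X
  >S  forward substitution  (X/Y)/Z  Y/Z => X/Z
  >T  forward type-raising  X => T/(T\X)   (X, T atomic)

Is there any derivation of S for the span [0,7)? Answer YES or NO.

[0,7] S   <
  [0,3] PP   <
    [0,1] "often" : S
    [1,3] PP\S   >
      [1,2] "which" : (PP\S)/S
      [2,3] "with" : S
  [3,7] S\PP   >
    [3,5] (S\PP)/S   <
      [3,4] "on" : PP
      [4,5] "sent" : ((S\PP)/S)\PP
    [5,7] S   <
      [5,6] "no" : S\PP
      [6,7] "quickly" : S\(S\PP)

YES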